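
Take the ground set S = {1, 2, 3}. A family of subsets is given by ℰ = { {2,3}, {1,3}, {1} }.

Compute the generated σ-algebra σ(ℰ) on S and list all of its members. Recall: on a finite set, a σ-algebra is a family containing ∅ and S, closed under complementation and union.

|σ(ℰ)| = 8.  σ(ℰ) = { {}, {1}, {2}, {3}, {1,2}, {1,3}, {2,3}, S }

Working:
Initial family (5 sets): { {}, {1}, {1,3}, {2,3}, S }.
Round 1 (1 new):
  {2}  = ᶜ of {1,3}
  |family| = 6
Round 2 adds 1:
  {1,2}  = {2} ∪ {1}
  |family| = 7
Round 3 adds 1:
  {3}  = ᶜ of {1,2}
  |family| = 8
Round 4: closed — nothing new.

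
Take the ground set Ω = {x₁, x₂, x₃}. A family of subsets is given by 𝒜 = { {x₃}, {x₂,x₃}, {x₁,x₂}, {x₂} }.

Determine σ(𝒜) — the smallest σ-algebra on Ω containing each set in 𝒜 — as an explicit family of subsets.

σ(𝒜) = { {}, {x₁}, {x₂}, {x₃}, {x₁,x₂}, {x₁,x₃}, {x₂,x₃}, Ω }

Trace:
Initial family (6 sets): { {}, {x₂}, {x₃}, {x₁,x₂}, {x₂,x₃}, Ω }.
Round 1. New:
  {x₁}  = Ω∖{x₂,x₃}
  {x₁,x₃}  = Ω∖{x₂}
  |family| = 8
Round 2: closed — nothing new.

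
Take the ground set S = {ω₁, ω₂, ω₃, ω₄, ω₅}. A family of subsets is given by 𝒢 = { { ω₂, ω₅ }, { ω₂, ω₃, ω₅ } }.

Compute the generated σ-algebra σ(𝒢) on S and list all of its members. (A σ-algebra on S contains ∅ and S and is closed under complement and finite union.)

Begin from { ∅, { ω₂, ω₅ }, { ω₂, ω₃, ω₅ }, S } (that is, 𝒢 plus ∅ and S).
Pass 1. New:
  { ω₁, ω₄ }  = S∖{ ω₂, ω₃, ω₅ }
  { ω₁, ω₃, ω₄ }  = S∖{ ω₂, ω₅ }
  (now 6)
Pass 2 adds 1:
  { ω₁, ω₂, ω₄, ω₅ }  = { ω₂, ω₅ } ∪ { ω₁, ω₄ }
  (now 7)
Pass 3: +1 →
  { ω₃ }  = S∖{ ω₁, ω₂, ω₄, ω₅ }
  (now 8)
Pass 4: closed — nothing new.

|σ(𝒢)| = 8.  σ(𝒢) = { ∅, { ω₃ }, { ω₁, ω₄ }, { ω₂, ω₅ }, { ω₁, ω₃, ω₄ }, { ω₂, ω₃, ω₅ }, { ω₁, ω₂, ω₄, ω₅ }, S }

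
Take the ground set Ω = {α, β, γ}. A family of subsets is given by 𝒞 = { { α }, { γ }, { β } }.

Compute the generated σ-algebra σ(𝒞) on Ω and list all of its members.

|σ(𝒞)| = 8.  σ(𝒞) = { {}, { α }, { β }, { γ }, { α, β }, { α, γ }, { β, γ }, Ω }

Check:
Seed the family with 𝒞 together with ∅ and Ω: { {}, { α }, { β }, { γ }, Ω }.
Round 1: +3 →
  { α, β }  = ᶜ of { γ }
  { α, γ }  = ᶜ of { β }
  { β, γ }  = ᶜ of { α }
  [8 total]
Round 2: closed — nothing new.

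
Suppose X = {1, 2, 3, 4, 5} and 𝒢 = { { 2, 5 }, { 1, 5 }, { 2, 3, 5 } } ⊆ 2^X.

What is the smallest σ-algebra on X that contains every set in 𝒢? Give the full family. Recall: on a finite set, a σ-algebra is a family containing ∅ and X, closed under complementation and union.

Take S₀ = 𝒢 ∪ {∅, X} = { {}, { 1, 5 }, { 2, 5 }, { 2, 3, 5 }, X }.
Pass 1 (5 new):
  { 1, 4 }  = complement { 2, 3, 5 }
  { 1, 2, 5 }  = { 2, 5 } ∪ { 1, 5 }
  { 1, 3, 4 }  = complement { 2, 5 }
  { 2, 3, 4 }  = complement { 1, 5 }
  { 1, 2, 3, 5 }  = { 2, 3, 5 } ∪ { 1, 5 }
  [10 total]
Pass 2. New:
  { 4 }  = complement { 1, 2, 3, 5 }
  { 3, 4 }  = complement { 1, 2, 5 }
  { 1, 4, 5 }  = { 1, 4 } ∪ { 1, 5 }
  { 1, 2, 3, 4 }  = { 2, 3, 4 } ∪ { 1, 3, 4 }
  { 1, 2, 4, 5 }  = { 2, 5 } ∪ { 1, 4 }
  { 1, 3, 4, 5 }  = { 1, 3, 4 } ∪ { 1, 5 }
  { 2, 3, 4, 5 }  = { 2, 5 } ∪ { 2, 3, 4 }
  [17 total]
Pass 3. New:
  { 1 }  = complement { 2, 3, 4, 5 }
  { 2 }  = complement { 1, 3, 4, 5 }
  { 3 }  = complement { 1, 2, 4, 5 }
  { 5 }  = complement { 1, 2, 3, 4 }
  { 2, 3 }  = complement { 1, 4, 5 }
  { 2, 4, 5 }  = { 2, 5 } ∪ { 4 }
  [23 total]
Pass 4 adds 9:
  { 1, 2 }  = { 2 } ∪ { 1 }
  { 1, 3 }  = complement { 2, 4, 5 }
  { 2, 4 }  = { 2 } ∪ { 4 }
  { 3, 5 }  = { 5 } ∪ { 3 }
  { 4, 5 }  = { 5 } ∪ { 4 }
  { 1, 2, 3 }  = { 2, 3 } ∪ { 1 }
  { 1, 2, 4 }  = { 2 } ∪ { 1, 4 }
  { 1, 3, 5 }  = { 3 } ∪ { 1, 5 }
  { 3, 4, 5 }  = { 3, 4 } ∪ { 5 }
  [32 total]
After Pass 5 the family is unchanged; done.

|σ(𝒢)| = 32.  σ(𝒢) = { {}, { 1 }, { 2 }, { 3 }, { 4 }, { 5 }, { 1, 2 }, { 1, 3 }, { 1, 4 }, { 1, 5 }, { 2, 3 }, { 2, 4 }, { 2, 5 }, { 3, 4 }, { 3, 5 }, { 4, 5 }, { 1, 2, 3 }, { 1, 2, 4 }, { 1, 2, 5 }, { 1, 3, 4 }, { 1, 3, 5 }, { 1, 4, 5 }, { 2, 3, 4 }, { 2, 3, 5 }, { 2, 4, 5 }, { 3, 4, 5 }, { 1, 2, 3, 4 }, { 1, 2, 3, 5 }, { 1, 2, 4, 5 }, { 1, 3, 4, 5 }, { 2, 3, 4, 5 }, X }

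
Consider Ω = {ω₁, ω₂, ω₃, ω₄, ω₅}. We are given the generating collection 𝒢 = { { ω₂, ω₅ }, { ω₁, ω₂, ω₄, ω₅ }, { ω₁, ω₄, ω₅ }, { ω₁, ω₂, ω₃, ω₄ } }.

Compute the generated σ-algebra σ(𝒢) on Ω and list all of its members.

|σ(𝒢)| = 16.  σ(𝒢) = { {  }, { ω₂ }, { ω₃ }, { ω₅ }, { ω₁, ω₄ }, { ω₂, ω₃ }, { ω₂, ω₅ }, { ω₃, ω₅ }, { ω₁, ω₂, ω₄ }, { ω₁, ω₃, ω₄ }, { ω₁, ω₄, ω₅ }, { ω₂, ω₃, ω₅ }, { ω₁, ω₂, ω₃, ω₄ }, { ω₁, ω₂, ω₄, ω₅ }, { ω₁, ω₃, ω₄, ω₅ }, Ω }

Derivation:
Take S₀ = 𝒢 ∪ {∅, Ω} = { {  }, { ω₂, ω₅ }, { ω₁, ω₄, ω₅ }, { ω₁, ω₂, ω₃, ω₄ }, { ω₁, ω₂, ω₄, ω₅ }, Ω }.
Iteration 1: +4 →
  { ω₃ }  = Ω∖{ ω₁, ω₂, ω₄, ω₅ }
  { ω₅ }  = Ω∖{ ω₁, ω₂, ω₃, ω₄ }
  { ω₂, ω₃ }  = Ω∖{ ω₁, ω₄, ω₅ }
  { ω₁, ω₃, ω₄ }  = Ω∖{ ω₂, ω₅ }
  — 10 sets.
Iteration 2: +3 →
  { ω₃, ω₅ }  = { ω₅ } ∪ { ω₃ }
  { ω₂, ω₃, ω₅ }  = { ω₂, ω₅ } ∪ { ω₃ }
  { ω₁, ω₃, ω₄, ω₅ }  = { ω₁, ω₄, ω₅ } ∪ { ω₃ }
  — 13 sets.
Iteration 3: 3 new —
  { ω₂ }  = Ω∖{ ω₁, ω₃, ω₄, ω₅ }
  { ω₁, ω₄ }  = Ω∖{ ω₂, ω₃, ω₅ }
  { ω₁, ω₂, ω₄ }  = Ω∖{ ω₃, ω₅ }
  — 16 sets.
After Iteration 4 the family is unchanged; done.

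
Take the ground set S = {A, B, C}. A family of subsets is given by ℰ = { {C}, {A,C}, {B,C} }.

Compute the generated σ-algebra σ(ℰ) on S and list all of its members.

Begin from { ∅, {C}, {A,C}, {B,C}, S } (that is, ℰ plus ∅ and S).
Step 1: 3 new —
  {A}  = complement {B,C}
  {B}  = complement {A,C}
  {A,B}  = complement {C}
  [8 total]
After Step 2 the family is unchanged; done.

|σ(ℰ)| = 8.  σ(ℰ) = { ∅, {A}, {B}, {C}, {A,B}, {A,C}, {B,C}, S }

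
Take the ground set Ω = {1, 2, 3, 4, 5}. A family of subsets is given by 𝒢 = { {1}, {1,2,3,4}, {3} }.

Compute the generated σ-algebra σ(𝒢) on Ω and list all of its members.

σ(𝒢) = { {}, {1}, {3}, {5}, {1,3}, {1,5}, {2,4}, {3,5}, {1,2,4}, {1,3,5}, {2,3,4}, {2,4,5}, {1,2,3,4}, {1,2,4,5}, {2,3,4,5}, Ω }

Derivation:
Start: 𝒢 ∪ {∅, Ω} = { {}, {1}, {3}, {1,2,3,4}, Ω }.
Step 1: +4 →
  {5}  = complement {1,2,3,4}
  {1,3}  = {3} ∪ {1}
  {1,2,4,5}  = complement {3}
  {2,3,4,5}  = complement {1}
  [9 total]
Step 2. New:
  {1,5}  = {5} ∪ {1}
  {3,5}  = {5} ∪ {3}
  {1,3,5}  = {5} ∪ {1,3}
  {2,4,5}  = complement {1,3}
  [13 total]
Step 3: +3 →
  {2,4}  = complement {1,3,5}
  {1,2,4}  = complement {3,5}
  {2,3,4}  = complement {1,5}
  [16 total]
Step 4 adds nothing — fixpoint reached.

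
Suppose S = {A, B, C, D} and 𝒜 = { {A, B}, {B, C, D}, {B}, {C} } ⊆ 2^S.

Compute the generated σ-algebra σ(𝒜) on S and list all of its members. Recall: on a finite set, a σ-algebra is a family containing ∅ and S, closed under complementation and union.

Start: 𝒜 ∪ {∅, S} = { {}, {B}, {C}, {A, B}, {B, C, D}, S }.
Round 1. New:
  {A}  = {B, C, D}ᶜ
  {B, C}  = {C} ∪ {B}
  {C, D}  = {A, B}ᶜ
  {A, B, C}  = {C} ∪ {A, B}
  {A, B, D}  = {C}ᶜ
  {A, C, D}  = {B}ᶜ
Round 2. New:
  {D}  = {A, B, C}ᶜ
  {A, C}  = {C} ∪ {A}
  {A, D}  = {B, C}ᶜ
Round 3: 1 new —
  {B, D}  = {A, C}ᶜ
Round 4: already closed under ᶜ and ∪.

σ(𝒜) = { {}, {A}, {B}, {C}, {D}, {A, B}, {A, C}, {A, D}, {B, C}, {B, D}, {C, D}, {A, B, C}, {A, B, D}, {A, C, D}, {B, C, D}, S }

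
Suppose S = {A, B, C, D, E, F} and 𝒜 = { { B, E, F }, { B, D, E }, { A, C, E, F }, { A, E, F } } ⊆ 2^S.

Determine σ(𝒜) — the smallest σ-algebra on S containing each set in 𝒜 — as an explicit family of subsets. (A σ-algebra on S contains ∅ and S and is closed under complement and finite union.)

σ(𝒜) = { {}, { A }, { B }, { C }, { D }, { E }, { F }, { A, B }, { A, C }, { A, D }, { A, E }, { A, F }, { B, C }, { B, D }, { B, E }, { B, F }, { C, D }, { C, E }, { C, F }, { D, E }, { D, F }, { E, F }, { A, B, C }, { A, B, D }, { A, B, E }, { A, B, F }, { A, C, D }, { A, C, E }, { A, C, F }, { A, D, E }, { A, D, F }, { A, E, F }, { B, C, D }, { B, C, E }, { B, C, F }, { B, D, E }, { B, D, F }, { B, E, F }, { C, D, E }, { C, D, F }, { C, E, F }, { D, E, F }, { A, B, C, D }, { A, B, C, E }, { A, B, C, F }, { A, B, D, E }, { A, B, D, F }, { A, B, E, F }, { A, C, D, E }, { A, C, D, F }, { A, C, E, F }, { A, D, E, F }, { B, C, D, E }, { B, C, D, F }, { B, C, E, F }, { B, D, E, F }, { C, D, E, F }, { A, B, C, D, E }, { A, B, C, D, F }, { A, B, C, E, F }, { A, B, D, E, F }, { A, C, D, E, F }, { B, C, D, E, F }, S }

Trace:
Take S₀ = 𝒜 ∪ {∅, S} = { {}, { A, E, F }, { B, D, E }, { B, E, F }, { A, C, E, F }, S }.
Round 1 adds 8:
  { B, D }  = S∖{ A, C, E, F }
  { A, C, D }  = S∖{ B, E, F }
  { A, C, F }  = S∖{ B, D, E }
  { B, C, D }  = S∖{ A, E, F }
  { A, B, E, F }  = { A, E, F } ∪ { B, E, F }
  { B, D, E, F }  = { B, E, F } ∪ { B, D, E }
  { A, B, C, E, F }  = { A, C, E, F } ∪ { B, E, F }
  { A, B, D, E, F }  = { A, E, F } ∪ { B, D, E }
  [14 total]
Round 2: 11 new —
  { C }  = S∖{ A, B, D, E, F }
  { D }  = S∖{ A, B, C, E, F }
  { A, C }  = S∖{ B, D, E, F }
  { C, D }  = S∖{ A, B, E, F }
  { A, B, C, D }  = { B, C, D } ∪ { A, C, D }
  { A, C, D, F }  = { A, C, F } ∪ { A, C, D }
  { B, C, D, E }  = { B, C, D } ∪ { B, D, E }
  { A, B, C, D, E }  = { A, C, D } ∪ { B, D, E }
  { A, B, C, D, F }  = { B, C, D } ∪ { A, C, F }
  { A, C, D, E, F }  = { A, C, E, F } ∪ { A, C, D }
  { B, C, D, E, F }  = { B, C, D } ∪ { B, E, F }
  [25 total]
Round 3. New:
  { A }  = S∖{ B, C, D, E, F }
  { B }  = S∖{ A, C, D, E, F }
  { E }  = S∖{ A, B, C, D, F }
  { F }  = S∖{ A, B, C, D, E }
  { A, F }  = S∖{ B, C, D, E }
  { B, E }  = S∖{ A, C, D, F }
  { E, F }  = S∖{ A, B, C, D }
  { A, D, E, F }  = { A, E, F } ∪ { D }
  { B, C, E, F }  = { B, E, F } ∪ { C }
  [34 total]
Round 4: +28 →
  { A, B }  = { A } ∪ { B }
  { A, D }  = S∖{ B, C, E, F }
  { A, E }  = { A } ∪ { E }
  { B, C }  = S∖{ A, D, E, F }
  { B, F }  = { B } ∪ { F }
  { C, E }  = { E } ∪ { C }
  { C, F }  = { F } ∪ { C }
  { D, E }  = { E } ∪ { D }
  { D, F }  = { F } ∪ { D }
  { A, B, C }  = { B } ∪ { A, C }
  { A, B, D }  = { A } ∪ { B, D }
  { A, B, E }  = { B, E } ∪ { A }
  { A, B, F }  = { A, F } ∪ { B }
  { A, C, E }  = { E } ∪ { A, C }
  { A, D, F }  = { A, F } ∪ { D }
  { B, C, E }  = { B, E } ∪ { C }
  { B, D, F }  = { F } ∪ { B, D }
  { C, D, E }  = { C, D } ∪ { E }
  { C, D, F }  = { C, D } ∪ { F }
  { C, E, F }  = { E, F } ∪ { C }
  { D, E, F }  = { E, F } ∪ { D }
  { A, B, C, E }  = { B, E } ∪ { A, C }
  { A, B, C, F }  = { A, C, F } ∪ { B }
  { A, B, D, E }  = { A } ∪ { B, D, E }
  { A, B, D, F }  = { A, F } ∪ { B, D }
  { A, C, D, E }  = { E } ∪ { A, C, D }
  { B, C, D, F }  = { F } ∪ { B, C, D }
  { C, D, E, F }  = { C, D } ∪ { E, F }
  [62 total]
Round 5: +2 →
  { A, D, E }  = { D, E } ∪ { A, D }
  { B, C, F }  = { B } ∪ { C, F }
  [64 total]
Round 6: no new sets; the family is a σ-algebra.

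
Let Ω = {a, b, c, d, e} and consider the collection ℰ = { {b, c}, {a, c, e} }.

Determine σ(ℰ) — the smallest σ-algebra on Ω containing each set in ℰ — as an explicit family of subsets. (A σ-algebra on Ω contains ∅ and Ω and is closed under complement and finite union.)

|σ(ℰ)| = 16.  σ(ℰ) = { {}, {b}, {c}, {d}, {a, e}, {b, c}, {b, d}, {c, d}, {a, b, e}, {a, c, e}, {a, d, e}, {b, c, d}, {a, b, c, e}, {a, b, d, e}, {a, c, d, e}, Ω }

Working:
Seed the family with ℰ together with ∅ and Ω: { {}, {b, c}, {a, c, e}, Ω }.
Round 1 (3 new):
  {b, d}  = Ω∖{a, c, e}
  {a, d, e}  = Ω∖{b, c}
  {a, b, c, e}  = {a, c, e} ∪ {b, c}
  (now 7)
Round 2 adds 4:
  {d}  = Ω∖{a, b, c, e}
  {b, c, d}  = {b, c} ∪ {b, d}
  {a, b, d, e}  = {a, d, e} ∪ {b, d}
  {a, c, d, e}  = {a, d, e} ∪ {a, c, e}
  (now 11)
Round 3: 3 new —
  {b}  = Ω∖{a, c, d, e}
  {c}  = Ω∖{a, b, d, e}
  {a, e}  = Ω∖{b, c, d}
  (now 14)
Round 4 (2 new):
  {c, d}  = {c} ∪ {d}
  {a, b, e}  = {a, e} ∪ {b}
  (now 16)
Round 5: no new sets; the family is a σ-algebra.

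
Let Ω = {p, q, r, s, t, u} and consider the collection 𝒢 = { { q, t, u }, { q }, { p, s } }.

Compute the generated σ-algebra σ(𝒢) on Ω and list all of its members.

σ(𝒢) = { ∅, { q }, { r }, { p, s }, { q, r }, { t, u }, { p, q, s }, { p, r, s }, { q, t, u }, { r, t, u }, { p, q, r, s }, { p, s, t, u }, { q, r, t, u }, { p, q, s, t, u }, { p, r, s, t, u }, Ω }

Check:
Begin from { ∅, { q }, { p, s }, { q, t, u }, Ω } (that is, 𝒢 plus ∅ and Ω).
Iteration 1 (5 new):
  { p, q, s }  = { p, s } ∪ { q }
  { p, r, s }  = Ω∖{ q, t, u }
  { q, r, t, u }  = Ω∖{ p, s }
  { p, q, s, t, u }  = { p, s } ∪ { q, t, u }
  { p, r, s, t, u }  = Ω∖{ q }
  [10 total]
Iteration 2: +3 →
  { r }  = Ω∖{ p, q, s, t, u }
  { r, t, u }  = Ω∖{ p, q, s }
  { p, q, r, s }  = { q } ∪ { p, r, s }
  [13 total]
Iteration 3. New:
  { q, r }  = { r } ∪ { q }
  { t, u }  = Ω∖{ p, q, r, s }
  [15 total]
Iteration 4: 1 new —
  { p, s, t, u }  = Ω∖{ q, r }
  [16 total]
Iteration 5: closed — nothing new.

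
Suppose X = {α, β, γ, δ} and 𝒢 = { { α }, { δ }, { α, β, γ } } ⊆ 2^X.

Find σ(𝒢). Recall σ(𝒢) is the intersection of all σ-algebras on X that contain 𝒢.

|σ(𝒢)| = 8.  σ(𝒢) = { ∅, { α }, { δ }, { α, δ }, { β, γ }, { α, β, γ }, { β, γ, δ }, X }

Check:
Begin from { ∅, { α }, { δ }, { α, β, γ }, X } (that is, 𝒢 plus ∅ and X).
Step 1: 2 new —
  { α, δ }  = { δ } ∪ { α }
  { β, γ, δ }  = ᶜ of { α }
  — 7 sets.
Step 2: 1 new —
  { β, γ }  = ᶜ of { α, δ }
  — 8 sets.
Step 3: already closed under ᶜ and ∪.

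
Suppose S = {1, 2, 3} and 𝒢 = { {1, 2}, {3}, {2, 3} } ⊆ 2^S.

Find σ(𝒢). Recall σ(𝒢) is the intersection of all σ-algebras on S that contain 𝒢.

Initial family (5 sets): { {}, {3}, {1, 2}, {2, 3}, S }.
Pass 1 adds 1:
  {1}  = S∖{2, 3}
Pass 2. New:
  {1, 3}  = {3} ∪ {1}
Pass 3. New:
  {2}  = S∖{1, 3}
After Pass 4 the family is unchanged; done.

|σ(𝒢)| = 8.  σ(𝒢) = { {}, {1}, {2}, {3}, {1, 2}, {1, 3}, {2, 3}, S }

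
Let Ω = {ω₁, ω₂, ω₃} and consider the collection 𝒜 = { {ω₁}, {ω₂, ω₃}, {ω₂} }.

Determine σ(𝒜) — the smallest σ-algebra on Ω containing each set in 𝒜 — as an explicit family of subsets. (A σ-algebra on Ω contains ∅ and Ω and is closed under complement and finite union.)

|σ(𝒜)| = 8.  σ(𝒜) = { ∅, {ω₁}, {ω₂}, {ω₃}, {ω₁, ω₂}, {ω₁, ω₃}, {ω₂, ω₃}, Ω }

Working:
Initial family (5 sets): { ∅, {ω₁}, {ω₂}, {ω₂, ω₃}, Ω }.
Round 1 adds 2:
  {ω₁, ω₂}  = {ω₂} ∪ {ω₁}
  {ω₁, ω₃}  = complement {ω₂}
  |family| = 7
Round 2: 1 new —
  {ω₃}  = complement {ω₁, ω₂}
  |family| = 8
Round 3: already closed under ᶜ and ∪.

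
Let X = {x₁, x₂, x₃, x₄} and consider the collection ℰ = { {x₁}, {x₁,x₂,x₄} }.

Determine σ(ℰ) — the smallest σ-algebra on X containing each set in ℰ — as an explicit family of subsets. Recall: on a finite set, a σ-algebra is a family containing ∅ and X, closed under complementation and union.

Initial family (4 sets): { ∅, {x₁}, {x₁,x₂,x₄}, X }.
Pass 1. New:
  {x₃}  = {x₁,x₂,x₄}ᶜ
  {x₂,x₃,x₄}  = {x₁}ᶜ
Pass 2 (1 new):
  {x₁,x₃}  = {x₃} ∪ {x₁}
Pass 3. New:
  {x₂,x₄}  = {x₁,x₃}ᶜ
Pass 4 adds nothing — fixpoint reached.

|σ(ℰ)| = 8.  σ(ℰ) = { ∅, {x₁}, {x₃}, {x₁,x₃}, {x₂,x₄}, {x₁,x₂,x₄}, {x₂,x₃,x₄}, X }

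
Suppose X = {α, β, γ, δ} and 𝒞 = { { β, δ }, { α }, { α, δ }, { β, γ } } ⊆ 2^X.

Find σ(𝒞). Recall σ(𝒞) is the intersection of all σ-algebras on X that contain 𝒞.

σ(𝒞) = { ∅, { α }, { β }, { γ }, { δ }, { α, β }, { α, γ }, { α, δ }, { β, γ }, { β, δ }, { γ, δ }, { α, β, γ }, { α, β, δ }, { α, γ, δ }, { β, γ, δ }, X }

Trace:
Start: 𝒞 ∪ {∅, X} = { ∅, { α }, { α, δ }, { β, γ }, { β, δ }, X }.
Iteration 1: 4 new —
  { α, γ }  = { β, δ }ᶜ
  { α, β, γ }  = { β, γ } ∪ { α }
  { α, β, δ }  = { α, δ } ∪ { β, δ }
  { β, γ, δ }  = { α }ᶜ
  (now 10)
Iteration 2. New:
  { γ }  = { α, β, δ }ᶜ
  { δ }  = { α, β, γ }ᶜ
  { α, γ, δ }  = { α, δ } ∪ { α, γ }
  (now 13)
Iteration 3. New:
  { β }  = { α, γ, δ }ᶜ
  { γ, δ }  = { γ } ∪ { δ }
  (now 15)
Iteration 4. New:
  { α, β }  = { γ, δ }ᶜ
  (now 16)
Iteration 5: no new sets; the family is a σ-algebra.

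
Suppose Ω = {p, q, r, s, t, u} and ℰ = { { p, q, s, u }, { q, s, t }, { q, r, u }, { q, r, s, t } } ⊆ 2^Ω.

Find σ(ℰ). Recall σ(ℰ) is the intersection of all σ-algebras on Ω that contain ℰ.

|σ(ℰ)| = 64.  σ(ℰ) = { {  }, { p }, { q }, { r }, { s }, { t }, { u }, { p, q }, { p, r }, { p, s }, { p, t }, { p, u }, { q, r }, { q, s }, { q, t }, { q, u }, { r, s }, { r, t }, { r, u }, { s, t }, { s, u }, { t, u }, { p, q, r }, { p, q, s }, { p, q, t }, { p, q, u }, { p, r, s }, { p, r, t }, { p, r, u }, { p, s, t }, { p, s, u }, { p, t, u }, { q, r, s }, { q, r, t }, { q, r, u }, { q, s, t }, { q, s, u }, { q, t, u }, { r, s, t }, { r, s, u }, { r, t, u }, { s, t, u }, { p, q, r, s }, { p, q, r, t }, { p, q, r, u }, { p, q, s, t }, { p, q, s, u }, { p, q, t, u }, { p, r, s, t }, { p, r, s, u }, { p, r, t, u }, { p, s, t, u }, { q, r, s, t }, { q, r, s, u }, { q, r, t, u }, { q, s, t, u }, { r, s, t, u }, { p, q, r, s, t }, { p, q, r, s, u }, { p, q, r, t, u }, { p, q, s, t, u }, { p, r, s, t, u }, { q, r, s, t, u }, Ω }

Derivation:
Take S₀ = ℰ ∪ {∅, Ω} = { {  }, { q, r, u }, { q, s, t }, { p, q, s, u }, { q, r, s, t }, Ω }.
Step 1: 7 new —
  { p, u }  = ᶜ of { q, r, s, t }
  { r, t }  = ᶜ of { p, q, s, u }
  { p, r, u }  = ᶜ of { q, s, t }
  { p, s, t }  = ᶜ of { q, r, u }
  { p, q, r, s, u }  = { p, q, s, u } ∪ { q, r, u }
  { p, q, s, t, u }  = { p, q, s, u } ∪ { q, s, t }
  { q, r, s, t, u }  = { q, r, u } ∪ { q, r, s, t }
Step 2. New:
  { p }  = ᶜ of { q, r, s, t, u }
  { r }  = ᶜ of { p, q, s, t, u }
  { t }  = ᶜ of { p, q, r, s, u }
  { p, q, r, u }  = { p, r, u } ∪ { q, r, u }
  { p, q, s, t }  = { p, s, t } ∪ { q, s, t }
  { p, r, s, t }  = { p, s, t } ∪ { r, t }
  { p, r, t, u }  = { p, r, u } ∪ { r, t }
  { p, s, t, u }  = { p, s, t } ∪ { p, u }
  { q, r, t, u }  = { q, r, u } ∪ { r, t }
  { p, q, r, s, t }  = { p, s, t } ∪ { q, r, s, t }
  { p, r, s, t, u }  = { p, s, t } ∪ { p, r, u }
Step 3. New:
  { q }  = ᶜ of { p, r, s, t, u }
  { u }  = ᶜ of { p, q, r, s, t }
  { p, r }  = { r } ∪ { p }
  { p, s }  = ᶜ of { q, r, t, u }
  { p, t }  = { t } ∪ { p }
  { q, r }  = ᶜ of { p, s, t, u }
  { q, s }  = ᶜ of { p, r, t, u }
  { q, u }  = ᶜ of { p, r, s, t }
  { r, u }  = ᶜ of { p, q, s, t }
  { s, t }  = ᶜ of { p, q, r, u }
  { p, r, t }  = { r, t } ∪ { p }
  { p, t, u }  = { p, u } ∪ { t }
  { p, q, r, t, u }  = { p, r, u } ∪ { q, r, t, u }
Step 4 (24 new):
  { s }  = ᶜ of { p, q, r, t, u }
  { p, q }  = { q } ∪ { p }
  { q, t }  = { q } ∪ { t }
  { t, u }  = { u } ∪ { t }
  { p, q, r }  = { q } ∪ { p, r }
  { p, q, s }  = { q } ∪ { p, s }
  { p, q, t }  = { q } ∪ { p, t }
  { p, q, u }  = { p, u } ∪ { q }
  { p, r, s }  = { r } ∪ { p, s }
  { p, s, u }  = { p, u } ∪ { p, s }
  { q, r, s }  = ᶜ of { p, t, u }
  { q, r, t }  = { q } ∪ { r, t }
  { q, s, u }  = ᶜ of { p, r, t }
  { q, t, u }  = { q, u } ∪ { t }
  { r, s, t }  = { s, t } ∪ { r }
  { r, t, u }  = { u } ∪ { r, t }
  { s, t, u }  = { u } ∪ { s, t }
  { p, q, r, s }  = { q, r } ∪ { p, s }
  { p, q, r, t }  = { q } ∪ { p, r, t }
  { p, q, t, u }  = { q } ∪ { p, t, u }
  { p, r, s, u }  = { p, r, u } ∪ { p, s }
  { q, r, s, u }  = ᶜ of { p, t }
  { q, s, t, u }  = ᶜ of { p, r }
  { r, s, t, u }  = { s, t } ∪ { r, u }
Step 5 (3 new):
  { r, s }  = ᶜ of { p, q, t, u }
  { s, u }  = ᶜ of { p, q, r, t }
  { r, s, u }  = ᶜ of { p, q, t }
Step 6 adds nothing — fixpoint reached.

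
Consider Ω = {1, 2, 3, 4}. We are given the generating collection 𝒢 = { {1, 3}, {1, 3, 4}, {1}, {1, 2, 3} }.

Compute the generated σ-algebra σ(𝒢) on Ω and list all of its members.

Start: 𝒢 ∪ {∅, Ω} = { ∅, {1}, {1, 3}, {1, 2, 3}, {1, 3, 4}, Ω }.
Step 1 (4 new):
  {2}  = ᶜ of {1, 3, 4}
  {4}  = ᶜ of {1, 2, 3}
  {2, 4}  = ᶜ of {1, 3}
  {2, 3, 4}  = ᶜ of {1}
  [10 total]
Step 2 (3 new):
  {1, 2}  = {2} ∪ {1}
  {1, 4}  = {4} ∪ {1}
  {1, 2, 4}  = {2, 4} ∪ {1}
  [13 total]
Step 3: +3 →
  {3}  = ᶜ of {1, 2, 4}
  {2, 3}  = ᶜ of {1, 4}
  {3, 4}  = ᶜ of {1, 2}
  [16 total]
Step 4: stable.

Therefore σ(𝒢) = { ∅, {1}, {2}, {3}, {4}, {1, 2}, {1, 3}, {1, 4}, {2, 3}, {2, 4}, {3, 4}, {1, 2, 3}, {1, 2, 4}, {1, 3, 4}, {2, 3, 4}, Ω } (|σ(𝒢)| = 16).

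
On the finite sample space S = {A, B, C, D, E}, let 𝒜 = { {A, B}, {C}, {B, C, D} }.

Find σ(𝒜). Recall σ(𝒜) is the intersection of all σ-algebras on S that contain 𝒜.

Start: 𝒜 ∪ {∅, S} = { {}, {C}, {A, B}, {B, C, D}, S }.
Round 1. New:
  {A, E}  = {B, C, D}ᶜ
  {A, B, C}  = {C} ∪ {A, B}
  {C, D, E}  = {A, B}ᶜ
  {A, B, C, D}  = {B, C, D} ∪ {A, B}
  {A, B, D, E}  = {C}ᶜ
  |family| = 10
Round 2. New:
  {E}  = {A, B, C, D}ᶜ
  {D, E}  = {A, B, C}ᶜ
  {A, B, E}  = {A, B} ∪ {A, E}
  {A, C, E}  = {C} ∪ {A, E}
  {A, B, C, E}  = {A, B, C} ∪ {A, E}
  {A, C, D, E}  = {C, D, E} ∪ {A, E}
  {B, C, D, E}  = {C, D, E} ∪ {B, C, D}
  |family| = 17
Round 3: +7 →
  {A}  = {B, C, D, E}ᶜ
  {B}  = {A, C, D, E}ᶜ
  {D}  = {A, B, C, E}ᶜ
  {B, D}  = {A, C, E}ᶜ
  {C, D}  = {A, B, E}ᶜ
  {C, E}  = {C} ∪ {E}
  {A, D, E}  = {D, E} ∪ {A, E}
  |family| = 24
Round 4. New:
  {A, C}  = {C} ∪ {A}
  {A, D}  = {D} ∪ {A}
  {B, C}  = {A, D, E}ᶜ
  {B, E}  = {B} ∪ {E}
  {A, B, D}  = {C, E}ᶜ
  {A, C, D}  = {C, D} ∪ {A}
  {B, C, E}  = {B} ∪ {C, E}
  {B, D, E}  = {B} ∪ {D, E}
  |family| = 32
Round 5: stable.

Therefore σ(𝒜) = { {}, {A}, {B}, {C}, {D}, {E}, {A, B}, {A, C}, {A, D}, {A, E}, {B, C}, {B, D}, {B, E}, {C, D}, {C, E}, {D, E}, {A, B, C}, {A, B, D}, {A, B, E}, {A, C, D}, {A, C, E}, {A, D, E}, {B, C, D}, {B, C, E}, {B, D, E}, {C, D, E}, {A, B, C, D}, {A, B, C, E}, {A, B, D, E}, {A, C, D, E}, {B, C, D, E}, S } (|σ(𝒜)| = 32).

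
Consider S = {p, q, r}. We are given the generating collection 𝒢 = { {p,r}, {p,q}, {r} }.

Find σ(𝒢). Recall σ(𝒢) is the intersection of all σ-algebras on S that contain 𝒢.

|σ(𝒢)| = 8.  σ(𝒢) = { ∅, {p}, {q}, {r}, {p,q}, {p,r}, {q,r}, S }

Trace:
Seed the family with 𝒢 together with ∅ and S: { ∅, {r}, {p,q}, {p,r}, S }.
Pass 1: 1 new —
  {q}  = {p,r}ᶜ
  (now 6)
Pass 2. New:
  {q,r}  = {r} ∪ {q}
  (now 7)
Pass 3 (1 new):
  {p}  = {q,r}ᶜ
  (now 8)
Pass 4: stable.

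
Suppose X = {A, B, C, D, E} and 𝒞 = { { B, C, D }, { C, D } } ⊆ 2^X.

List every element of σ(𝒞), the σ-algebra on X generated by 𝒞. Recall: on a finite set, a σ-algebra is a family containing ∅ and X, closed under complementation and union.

Take S₀ = 𝒞 ∪ {∅, X} = { {}, { C, D }, { B, C, D }, X }.
Step 1. New:
  { A, E }  = { B, C, D }ᶜ
  { A, B, E }  = { C, D }ᶜ
  (now 6)
Step 2 adds 1:
  { A, C, D, E }  = { C, D } ∪ { A, E }
  (now 7)
Step 3: +1 →
  { B }  = { A, C, D, E }ᶜ
  (now 8)
Step 4: stable.

σ(𝒞) = { {}, { B }, { A, E }, { C, D }, { A, B, E }, { B, C, D }, { A, C, D, E }, X }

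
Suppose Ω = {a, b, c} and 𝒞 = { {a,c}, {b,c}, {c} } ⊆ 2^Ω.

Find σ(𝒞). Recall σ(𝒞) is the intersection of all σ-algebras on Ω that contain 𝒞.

Answer: σ(𝒞) = { ∅, {a}, {b}, {c}, {a,b}, {a,c}, {b,c}, Ω }

Check:
Start: 𝒞 ∪ {∅, Ω} = { ∅, {c}, {a,c}, {b,c}, Ω }.
Step 1 (3 new):
  {a}  = complement {b,c}
  {b}  = complement {a,c}
  {a,b}  = complement {c}
  (now 8)
Step 2: stable.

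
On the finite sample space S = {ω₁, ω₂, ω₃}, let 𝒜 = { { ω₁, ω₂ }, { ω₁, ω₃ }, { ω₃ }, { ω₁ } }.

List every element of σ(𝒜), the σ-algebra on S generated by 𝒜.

σ(𝒜) (8 sets): { {}, { ω₁ }, { ω₂ }, { ω₃ }, { ω₁, ω₂ }, { ω₁, ω₃ }, { ω₂, ω₃ }, S }

Derivation:
Take S₀ = 𝒜 ∪ {∅, S} = { {}, { ω₁ }, { ω₃ }, { ω₁, ω₂ }, { ω₁, ω₃ }, S }.
Round 1: +2 →
  { ω₂ }  = ᶜ of { ω₁, ω₃ }
  { ω₂, ω₃ }  = ᶜ of { ω₁ }
  — 8 sets.
Round 2: stable.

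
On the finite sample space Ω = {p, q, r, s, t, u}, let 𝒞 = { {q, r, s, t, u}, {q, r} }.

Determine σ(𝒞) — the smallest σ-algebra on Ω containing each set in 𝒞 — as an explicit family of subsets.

σ(𝒞) (8 sets): { {}, {p}, {q, r}, {p, q, r}, {s, t, u}, {p, s, t, u}, {q, r, s, t, u}, Ω }

Derivation:
Take S₀ = 𝒞 ∪ {∅, Ω} = { {}, {q, r}, {q, r, s, t, u}, Ω }.
Step 1 adds 2:
  {p}  = {q, r, s, t, u}ᶜ
  {p, s, t, u}  = {q, r}ᶜ
  |family| = 6
Step 2. New:
  {p, q, r}  = {q, r} ∪ {p}
  |family| = 7
Step 3: 1 new —
  {s, t, u}  = {p, q, r}ᶜ
  |family| = 8
After Step 4 the family is unchanged; done.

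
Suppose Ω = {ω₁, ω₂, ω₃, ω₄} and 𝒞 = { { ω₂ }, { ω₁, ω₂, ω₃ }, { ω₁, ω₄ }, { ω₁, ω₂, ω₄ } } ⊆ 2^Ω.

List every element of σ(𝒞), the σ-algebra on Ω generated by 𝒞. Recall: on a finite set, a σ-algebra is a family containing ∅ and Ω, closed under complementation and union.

Take S₀ = 𝒞 ∪ {∅, Ω} = { {  }, { ω₂ }, { ω₁, ω₄ }, { ω₁, ω₂, ω₃ }, { ω₁, ω₂, ω₄ }, Ω }.
Pass 1. New:
  { ω₃ }  = ᶜ of { ω₁, ω₂, ω₄ }
  { ω₄ }  = ᶜ of { ω₁, ω₂, ω₃ }
  { ω₂, ω₃ }  = ᶜ of { ω₁, ω₄ }
  { ω₁, ω₃, ω₄ }  = ᶜ of { ω₂ }
  |family| = 10
Pass 2: 3 new —
  { ω₂, ω₄ }  = { ω₂ } ∪ { ω₄ }
  { ω₃, ω₄ }  = { ω₃ } ∪ { ω₄ }
  { ω₂, ω₃, ω₄ }  = { ω₂, ω₃ } ∪ { ω₄ }
  |family| = 13
Pass 3: +3 →
  { ω₁ }  = ᶜ of { ω₂, ω₃, ω₄ }
  { ω₁, ω₂ }  = ᶜ of { ω₃, ω₄ }
  { ω₁, ω₃ }  = ᶜ of { ω₂, ω₄ }
  |family| = 16
Pass 4: already closed under ᶜ and ∪.

Hence σ(𝒞) has 16 members: { {  }, { ω₁ }, { ω₂ }, { ω₃ }, { ω₄ }, { ω₁, ω₂ }, { ω₁, ω₃ }, { ω₁, ω₄ }, { ω₂, ω₃ }, { ω₂, ω₄ }, { ω₃, ω₄ }, { ω₁, ω₂, ω₃ }, { ω₁, ω₂, ω₄ }, { ω₁, ω₃, ω₄ }, { ω₂, ω₃, ω₄ }, Ω }.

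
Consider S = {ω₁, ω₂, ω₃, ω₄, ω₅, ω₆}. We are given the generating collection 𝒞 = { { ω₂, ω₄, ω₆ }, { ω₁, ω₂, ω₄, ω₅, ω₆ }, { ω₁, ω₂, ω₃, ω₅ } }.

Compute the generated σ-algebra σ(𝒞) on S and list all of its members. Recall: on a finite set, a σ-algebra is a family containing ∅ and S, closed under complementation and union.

Start: 𝒞 ∪ {∅, S} = { {}, { ω₂, ω₄, ω₆ }, { ω₁, ω₂, ω₃, ω₅ }, { ω₁, ω₂, ω₄, ω₅, ω₆ }, S }.
Pass 1: +3 →
  { ω₃ }  = ᶜ of { ω₁, ω₂, ω₄, ω₅, ω₆ }
  { ω₄, ω₆ }  = ᶜ of { ω₁, ω₂, ω₃, ω₅ }
  { ω₁, ω₃, ω₅ }  = ᶜ of { ω₂, ω₄, ω₆ }
  |family| = 8
Pass 2: 3 new —
  { ω₃, ω₄, ω₆ }  = { ω₃ } ∪ { ω₄, ω₆ }
  { ω₂, ω₃, ω₄, ω₆ }  = { ω₂, ω₄, ω₆ } ∪ { ω₃ }
  { ω₁, ω₃, ω₄, ω₅, ω₆ }  = { ω₁, ω₃, ω₅ } ∪ { ω₄, ω₆ }
  |family| = 11
Pass 3 adds 3:
  { ω₂ }  = ᶜ of { ω₁, ω₃, ω₄, ω₅, ω₆ }
  { ω₁, ω₅ }  = ᶜ of { ω₂, ω₃, ω₄, ω₆ }
  { ω₁, ω₂, ω₅ }  = ᶜ of { ω₃, ω₄, ω₆ }
  |family| = 14
Pass 4: +2 →
  { ω₂, ω₃ }  = { ω₃ } ∪ { ω₂ }
  { ω₁, ω₄, ω₅, ω₆ }  = { ω₁, ω₅ } ∪ { ω₄, ω₆ }
  |family| = 16
After Pass 5 the family is unchanged; done.

|σ(𝒞)| = 16.  σ(𝒞) = { {}, { ω₂ }, { ω₃ }, { ω₁, ω₅ }, { ω₂, ω₃ }, { ω₄, ω₆ }, { ω₁, ω₂, ω₅ }, { ω₁, ω₃, ω₅ }, { ω₂, ω₄, ω₆ }, { ω₃, ω₄, ω₆ }, { ω₁, ω₂, ω₃, ω₅ }, { ω₁, ω₄, ω₅, ω₆ }, { ω₂, ω₃, ω₄, ω₆ }, { ω₁, ω₂, ω₄, ω₅, ω₆ }, { ω₁, ω₃, ω₄, ω₅, ω₆ }, S }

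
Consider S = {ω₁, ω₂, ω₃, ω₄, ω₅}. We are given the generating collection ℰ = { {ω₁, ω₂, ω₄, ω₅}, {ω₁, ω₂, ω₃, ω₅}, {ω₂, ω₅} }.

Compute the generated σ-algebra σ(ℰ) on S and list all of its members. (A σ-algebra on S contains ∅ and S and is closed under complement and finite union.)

σ(ℰ) (16 sets): { {}, {ω₁}, {ω₃}, {ω₄}, {ω₁, ω₃}, {ω₁, ω₄}, {ω₂, ω₅}, {ω₃, ω₄}, {ω₁, ω₂, ω₅}, {ω₁, ω₃, ω₄}, {ω₂, ω₃, ω₅}, {ω₂, ω₄, ω₅}, {ω₁, ω₂, ω₃, ω₅}, {ω₁, ω₂, ω₄, ω₅}, {ω₂, ω₃, ω₄, ω₅}, S }

Derivation:
Take S₀ = ℰ ∪ {∅, S} = { {}, {ω₂, ω₅}, {ω₁, ω₂, ω₃, ω₅}, {ω₁, ω₂, ω₄, ω₅}, S }.
Pass 1 (3 new):
  {ω₃}  = S∖{ω₁, ω₂, ω₄, ω₅}
  {ω₄}  = S∖{ω₁, ω₂, ω₃, ω₅}
  {ω₁, ω₃, ω₄}  = S∖{ω₂, ω₅}
  |family| = 8
Pass 2. New:
  {ω₃, ω₄}  = {ω₄} ∪ {ω₃}
  {ω₂, ω₃, ω₅}  = {ω₃} ∪ {ω₂, ω₅}
  {ω₂, ω₄, ω₅}  = {ω₄} ∪ {ω₂, ω₅}
  |family| = 11
Pass 3: 4 new —
  {ω₁, ω₃}  = S∖{ω₂, ω₄, ω₅}
  {ω₁, ω₄}  = S∖{ω₂, ω₃, ω₅}
  {ω₁, ω₂, ω₅}  = S∖{ω₃, ω₄}
  {ω₂, ω₃, ω₄, ω₅}  = {ω₃} ∪ {ω₂, ω₄, ω₅}
  |family| = 15
Pass 4. New:
  {ω₁}  = S∖{ω₂, ω₃, ω₄, ω₅}
  |family| = 16
Pass 5: no new sets; the family is a σ-algebra.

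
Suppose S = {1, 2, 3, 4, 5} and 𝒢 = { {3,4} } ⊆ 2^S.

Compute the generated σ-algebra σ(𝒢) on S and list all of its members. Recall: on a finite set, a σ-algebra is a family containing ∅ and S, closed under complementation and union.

Begin from { {}, {3,4}, S } (that is, 𝒢 plus ∅ and S).
Pass 1. New:
  {1,2,5}  = {3,4}ᶜ
After Pass 2 the family is unchanged; done.

|σ(𝒢)| = 4.  σ(𝒢) = { {}, {3,4}, {1,2,5}, S }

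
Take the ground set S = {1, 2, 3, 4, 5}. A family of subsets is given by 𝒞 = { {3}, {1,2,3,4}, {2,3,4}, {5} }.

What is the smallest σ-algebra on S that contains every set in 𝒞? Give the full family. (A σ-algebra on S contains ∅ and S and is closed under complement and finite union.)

Start: 𝒞 ∪ {∅, S} = { {}, {3}, {5}, {2,3,4}, {1,2,3,4}, S }.
Iteration 1. New:
  {1,5}  = complement {2,3,4}
  {3,5}  = {3} ∪ {5}
  {1,2,4,5}  = complement {3}
  {2,3,4,5}  = {2,3,4} ∪ {5}
  |family| = 10
Iteration 2: 3 new —
  {1}  = complement {2,3,4,5}
  {1,2,4}  = complement {3,5}
  {1,3,5}  = {3} ∪ {1,5}
  |family| = 13
Iteration 3. New:
  {1,3}  = {3} ∪ {1}
  {2,4}  = complement {1,3,5}
  |family| = 15
Iteration 4 adds 1:
  {2,4,5}  = complement {1,3}
  |family| = 16
Iteration 5: stable.

|σ(𝒞)| = 16.  σ(𝒞) = { {}, {1}, {3}, {5}, {1,3}, {1,5}, {2,4}, {3,5}, {1,2,4}, {1,3,5}, {2,3,4}, {2,4,5}, {1,2,3,4}, {1,2,4,5}, {2,3,4,5}, S }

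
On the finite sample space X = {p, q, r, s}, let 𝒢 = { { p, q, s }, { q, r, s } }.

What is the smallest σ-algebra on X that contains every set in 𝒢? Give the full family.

|σ(𝒢)| = 8.  σ(𝒢) = { {  }, { p }, { r }, { p, r }, { q, s }, { p, q, s }, { q, r, s }, X }

Derivation:
Begin from { {  }, { p, q, s }, { q, r, s }, X } (that is, 𝒢 plus ∅ and X).
Pass 1 adds 2:
  { p }  = { q, r, s }ᶜ
  { r }  = { p, q, s }ᶜ
  [6 total]
Pass 2. New:
  { p, r }  = { r } ∪ { p }
  [7 total]
Pass 3 (1 new):
  { q, s }  = { p, r }ᶜ
  [8 total]
Pass 4 adds nothing — fixpoint reached.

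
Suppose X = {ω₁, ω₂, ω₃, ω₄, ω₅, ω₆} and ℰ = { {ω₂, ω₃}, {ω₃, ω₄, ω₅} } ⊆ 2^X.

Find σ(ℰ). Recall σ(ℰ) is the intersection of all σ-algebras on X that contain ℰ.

Initial family (4 sets): { {}, {ω₂, ω₃}, {ω₃, ω₄, ω₅}, X }.
Iteration 1 (3 new):
  {ω₁, ω₂, ω₆}  = complement {ω₃, ω₄, ω₅}
  {ω₁, ω₄, ω₅, ω₆}  = complement {ω₂, ω₃}
  {ω₂, ω₃, ω₄, ω₅}  = {ω₃, ω₄, ω₅} ∪ {ω₂, ω₃}
  [7 total]
Iteration 2: 4 new —
  {ω₁, ω₆}  = complement {ω₂, ω₃, ω₄, ω₅}
  {ω₁, ω₂, ω₃, ω₆}  = {ω₂, ω₃} ∪ {ω₁, ω₂, ω₆}
  {ω₁, ω₂, ω₄, ω₅, ω₆}  = {ω₁, ω₄, ω₅, ω₆} ∪ {ω₁, ω₂, ω₆}
  {ω₁, ω₃, ω₄, ω₅, ω₆}  = {ω₃, ω₄, ω₅} ∪ {ω₁, ω₄, ω₅, ω₆}
  [11 total]
Iteration 3: 3 new —
  {ω₂}  = complement {ω₁, ω₃, ω₄, ω₅, ω₆}
  {ω₃}  = complement {ω₁, ω₂, ω₄, ω₅, ω₆}
  {ω₄, ω₅}  = complement {ω₁, ω₂, ω₃, ω₆}
  [14 total]
Iteration 4: +2 →
  {ω₁, ω₃, ω₆}  = {ω₃} ∪ {ω₁, ω₆}
  {ω₂, ω₄, ω₅}  = {ω₄, ω₅} ∪ {ω₂}
  [16 total]
Iteration 5: already closed under ᶜ and ∪.

σ(ℰ) = { {}, {ω₂}, {ω₃}, {ω₁, ω₆}, {ω₂, ω₃}, {ω₄, ω₅}, {ω₁, ω₂, ω₆}, {ω₁, ω₃, ω₆}, {ω₂, ω₄, ω₅}, {ω₃, ω₄, ω₅}, {ω₁, ω₂, ω₃, ω₆}, {ω₁, ω₄, ω₅, ω₆}, {ω₂, ω₃, ω₄, ω₅}, {ω₁, ω₂, ω₄, ω₅, ω₆}, {ω₁, ω₃, ω₄, ω₅, ω₆}, X }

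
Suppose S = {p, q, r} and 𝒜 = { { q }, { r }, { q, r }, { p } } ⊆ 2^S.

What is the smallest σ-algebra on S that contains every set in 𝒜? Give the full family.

Seed the family with 𝒜 together with ∅ and S: { {  }, { p }, { q }, { r }, { q, r }, S }.
Step 1 (2 new):
  { p, q }  = complement { r }
  { p, r }  = complement { q }
Step 2: no new sets; the family is a σ-algebra.

σ(𝒜) = { {  }, { p }, { q }, { r }, { p, q }, { p, r }, { q, r }, S }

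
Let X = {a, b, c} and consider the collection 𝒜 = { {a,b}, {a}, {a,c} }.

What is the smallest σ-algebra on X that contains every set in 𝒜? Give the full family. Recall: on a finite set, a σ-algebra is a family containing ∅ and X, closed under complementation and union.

Begin from { ∅, {a}, {a,b}, {a,c}, X } (that is, 𝒜 plus ∅ and X).
Pass 1. New:
  {b}  = {a,c}ᶜ
  {c}  = {a,b}ᶜ
  {b,c}  = {a}ᶜ
  [8 total]
Pass 2: no new sets; the family is a σ-algebra.

Therefore σ(𝒜) = { ∅, {a}, {b}, {c}, {a,b}, {a,c}, {b,c}, X } (|σ(𝒜)| = 8).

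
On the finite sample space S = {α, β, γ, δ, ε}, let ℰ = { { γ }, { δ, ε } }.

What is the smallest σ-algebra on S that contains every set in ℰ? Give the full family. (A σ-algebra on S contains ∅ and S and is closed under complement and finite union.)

σ(ℰ) (8 sets): { {  }, { γ }, { α, β }, { δ, ε }, { α, β, γ }, { γ, δ, ε }, { α, β, δ, ε }, S }

Derivation:
Take S₀ = ℰ ∪ {∅, S} = { {  }, { γ }, { δ, ε }, S }.
Pass 1: 3 new —
  { α, β, γ }  = { δ, ε }ᶜ
  { γ, δ, ε }  = { γ } ∪ { δ, ε }
  { α, β, δ, ε }  = { γ }ᶜ
Pass 2: 1 new —
  { α, β }  = { γ, δ, ε }ᶜ
Pass 3 adds nothing — fixpoint reached.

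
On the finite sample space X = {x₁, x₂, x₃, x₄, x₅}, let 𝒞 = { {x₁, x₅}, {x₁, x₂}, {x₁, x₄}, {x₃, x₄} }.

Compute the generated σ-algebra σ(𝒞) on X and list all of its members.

|σ(𝒞)| = 32.  σ(𝒞) = { ∅, {x₁}, {x₂}, {x₃}, {x₄}, {x₅}, {x₁, x₂}, {x₁, x₃}, {x₁, x₄}, {x₁, x₅}, {x₂, x₃}, {x₂, x₄}, {x₂, x₅}, {x₃, x₄}, {x₃, x₅}, {x₄, x₅}, {x₁, x₂, x₃}, {x₁, x₂, x₄}, {x₁, x₂, x₅}, {x₁, x₃, x₄}, {x₁, x₃, x₅}, {x₁, x₄, x₅}, {x₂, x₃, x₄}, {x₂, x₃, x₅}, {x₂, x₄, x₅}, {x₃, x₄, x₅}, {x₁, x₂, x₃, x₄}, {x₁, x₂, x₃, x₅}, {x₁, x₂, x₄, x₅}, {x₁, x₃, x₄, x₅}, {x₂, x₃, x₄, x₅}, X }

Working:
Start: 𝒞 ∪ {∅, X} = { ∅, {x₁, x₂}, {x₁, x₄}, {x₁, x₅}, {x₃, x₄}, X }.
Iteration 1: 9 new —
  {x₁, x₂, x₄}  = {x₁, x₄} ∪ {x₁, x₂}
  {x₁, x₂, x₅}  = X∖{x₃, x₄}
  {x₁, x₃, x₄}  = {x₃, x₄} ∪ {x₁, x₄}
  {x₁, x₄, x₅}  = {x₁, x₄} ∪ {x₁, x₅}
  {x₂, x₃, x₄}  = X∖{x₁, x₅}
  {x₂, x₃, x₅}  = X∖{x₁, x₄}
  {x₃, x₄, x₅}  = X∖{x₁, x₂}
  {x₁, x₂, x₃, x₄}  = {x₃, x₄} ∪ {x₁, x₂}
  {x₁, x₃, x₄, x₅}  = {x₃, x₄} ∪ {x₁, x₅}
  |family| = 15
Iteration 2: 8 new —
  {x₂}  = X∖{x₁, x₃, x₄, x₅}
  {x₅}  = X∖{x₁, x₂, x₃, x₄}
  {x₂, x₃}  = X∖{x₁, x₄, x₅}
  {x₂, x₅}  = X∖{x₁, x₃, x₄}
  {x₃, x₅}  = X∖{x₁, x₂, x₄}
  {x₁, x₂, x₃, x₅}  = {x₁, x₂} ∪ {x₂, x₃, x₅}
  {x₁, x₂, x₄, x₅}  = {x₁, x₄, x₅} ∪ {x₁, x₂}
  {x₂, x₃, x₄, x₅}  = {x₃, x₄, x₅} ∪ {x₂, x₃, x₄}
  |family| = 23
Iteration 3: +5 →
  {x₁}  = X∖{x₂, x₃, x₄, x₅}
  {x₃}  = X∖{x₁, x₂, x₄, x₅}
  {x₄}  = X∖{x₁, x₂, x₃, x₅}
  {x₁, x₂, x₃}  = {x₁, x₂} ∪ {x₂, x₃}
  {x₁, x₃, x₅}  = {x₁, x₅} ∪ {x₃, x₅}
  |family| = 28
Iteration 4. New:
  {x₁, x₃}  = {x₃} ∪ {x₁}
  {x₂, x₄}  = X∖{x₁, x₃, x₅}
  {x₄, x₅}  = X∖{x₁, x₂, x₃}
  {x₂, x₄, x₅}  = {x₂, x₅} ∪ {x₄}
  |family| = 32
After Iteration 5 the family is unchanged; done.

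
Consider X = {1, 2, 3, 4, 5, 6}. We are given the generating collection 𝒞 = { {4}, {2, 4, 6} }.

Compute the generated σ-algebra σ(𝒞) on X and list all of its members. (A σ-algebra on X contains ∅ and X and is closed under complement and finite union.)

Initial family (4 sets): { {}, {4}, {2, 4, 6}, X }.
Step 1 adds 2:
  {1, 3, 5}  = X∖{2, 4, 6}
  {1, 2, 3, 5, 6}  = X∖{4}
  [6 total]
Step 2 (1 new):
  {1, 3, 4, 5}  = {4} ∪ {1, 3, 5}
  [7 total]
Step 3 adds 1:
  {2, 6}  = X∖{1, 3, 4, 5}
  [8 total]
Step 4: closed — nothing new.

|σ(𝒞)| = 8.  σ(𝒞) = { {}, {4}, {2, 6}, {1, 3, 5}, {2, 4, 6}, {1, 3, 4, 5}, {1, 2, 3, 5, 6}, X }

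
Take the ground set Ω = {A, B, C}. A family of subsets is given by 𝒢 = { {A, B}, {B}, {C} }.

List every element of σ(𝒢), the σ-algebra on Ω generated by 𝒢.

σ(𝒢) (8 sets): { {}, {A}, {B}, {C}, {A, B}, {A, C}, {B, C}, Ω }

Trace:
Initial family (5 sets): { {}, {B}, {C}, {A, B}, Ω }.
Pass 1: 2 new —
  {A, C}  = complement {B}
  {B, C}  = {C} ∪ {B}
  |family| = 7
Pass 2: 1 new —
  {A}  = complement {B, C}
  |family| = 8
Pass 3: already closed under ᶜ and ∪.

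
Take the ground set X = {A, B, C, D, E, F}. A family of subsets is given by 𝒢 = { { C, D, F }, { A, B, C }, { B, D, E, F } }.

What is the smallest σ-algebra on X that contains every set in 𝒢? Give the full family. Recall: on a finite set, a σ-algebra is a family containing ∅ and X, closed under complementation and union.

Start: 𝒢 ∪ {∅, X} = { ∅, { A, B, C }, { C, D, F }, { B, D, E, F }, X }.
Pass 1 adds 5:
  { A, C }  = ᶜ of { B, D, E, F }
  { A, B, E }  = ᶜ of { C, D, F }
  { D, E, F }  = ᶜ of { A, B, C }
  { A, B, C, D, F }  = { A, B, C } ∪ { C, D, F }
  { B, C, D, E, F }  = { B, D, E, F } ∪ { C, D, F }
  — 10 sets.
Pass 2 (7 new):
  { A }  = ᶜ of { B, C, D, E, F }
  { E }  = ᶜ of { A, B, C, D, F }
  { A, B, C, E }  = { A, B, C } ∪ { A, B, E }
  { A, C, D, F }  = { A, C } ∪ { C, D, F }
  { C, D, E, F }  = { C, D, F } ∪ { D, E, F }
  { A, B, D, E, F }  = { A, B, E } ∪ { B, D, E, F }
  { A, C, D, E, F }  = { A, C } ∪ { D, E, F }
  — 17 sets.
Pass 3: +8 →
  { B }  = ᶜ of { A, C, D, E, F }
  { C }  = ᶜ of { A, B, D, E, F }
  { A, B }  = ᶜ of { C, D, E, F }
  { A, E }  = { E } ∪ { A }
  { B, E }  = ᶜ of { A, C, D, F }
  { D, F }  = ᶜ of { A, B, C, E }
  { A, C, E }  = { A, C } ∪ { E }
  { A, D, E, F }  = { D, E, F } ∪ { A }
  — 25 sets.
Pass 4: +7 →
  { B, C }  = ᶜ of { A, D, E, F }
  { C, E }  = { E } ∪ { C }
  { A, D, F }  = { D, F } ∪ { A }
  { B, C, E }  = { B, E } ∪ { C }
  { B, D, F }  = ᶜ of { A, C, E }
  { A, B, D, F }  = { A, B } ∪ { D, F }
  { B, C, D, F }  = ᶜ of { A, E }
  — 32 sets.
Pass 5: no new sets; the family is a σ-algebra.

Therefore σ(𝒢) = { ∅, { A }, { B }, { C }, { E }, { A, B }, { A, C }, { A, E }, { B, C }, { B, E }, { C, E }, { D, F }, { A, B, C }, { A, B, E }, { A, C, E }, { A, D, F }, { B, C, E }, { B, D, F }, { C, D, F }, { D, E, F }, { A, B, C, E }, { A, B, D, F }, { A, C, D, F }, { A, D, E, F }, { B, C, D, F }, { B, D, E, F }, { C, D, E, F }, { A, B, C, D, F }, { A, B, D, E, F }, { A, C, D, E, F }, { B, C, D, E, F }, X } (|σ(𝒢)| = 32).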